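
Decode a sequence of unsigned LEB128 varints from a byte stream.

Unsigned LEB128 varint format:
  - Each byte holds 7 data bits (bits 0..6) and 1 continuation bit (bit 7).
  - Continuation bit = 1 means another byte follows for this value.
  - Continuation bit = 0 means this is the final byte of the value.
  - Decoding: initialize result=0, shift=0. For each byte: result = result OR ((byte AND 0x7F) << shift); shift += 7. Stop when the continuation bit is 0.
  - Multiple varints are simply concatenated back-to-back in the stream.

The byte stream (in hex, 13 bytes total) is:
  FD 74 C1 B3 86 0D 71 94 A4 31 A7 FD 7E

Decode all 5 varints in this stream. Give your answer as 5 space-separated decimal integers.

  byte[0]=0xFD cont=1 payload=0x7D=125: acc |= 125<<0 -> acc=125 shift=7
  byte[1]=0x74 cont=0 payload=0x74=116: acc |= 116<<7 -> acc=14973 shift=14 [end]
Varint 1: bytes[0:2] = FD 74 -> value 14973 (2 byte(s))
  byte[2]=0xC1 cont=1 payload=0x41=65: acc |= 65<<0 -> acc=65 shift=7
  byte[3]=0xB3 cont=1 payload=0x33=51: acc |= 51<<7 -> acc=6593 shift=14
  byte[4]=0x86 cont=1 payload=0x06=6: acc |= 6<<14 -> acc=104897 shift=21
  byte[5]=0x0D cont=0 payload=0x0D=13: acc |= 13<<21 -> acc=27367873 shift=28 [end]
Varint 2: bytes[2:6] = C1 B3 86 0D -> value 27367873 (4 byte(s))
  byte[6]=0x71 cont=0 payload=0x71=113: acc |= 113<<0 -> acc=113 shift=7 [end]
Varint 3: bytes[6:7] = 71 -> value 113 (1 byte(s))
  byte[7]=0x94 cont=1 payload=0x14=20: acc |= 20<<0 -> acc=20 shift=7
  byte[8]=0xA4 cont=1 payload=0x24=36: acc |= 36<<7 -> acc=4628 shift=14
  byte[9]=0x31 cont=0 payload=0x31=49: acc |= 49<<14 -> acc=807444 shift=21 [end]
Varint 4: bytes[7:10] = 94 A4 31 -> value 807444 (3 byte(s))
  byte[10]=0xA7 cont=1 payload=0x27=39: acc |= 39<<0 -> acc=39 shift=7
  byte[11]=0xFD cont=1 payload=0x7D=125: acc |= 125<<7 -> acc=16039 shift=14
  byte[12]=0x7E cont=0 payload=0x7E=126: acc |= 126<<14 -> acc=2080423 shift=21 [end]
Varint 5: bytes[10:13] = A7 FD 7E -> value 2080423 (3 byte(s))

Answer: 14973 27367873 113 807444 2080423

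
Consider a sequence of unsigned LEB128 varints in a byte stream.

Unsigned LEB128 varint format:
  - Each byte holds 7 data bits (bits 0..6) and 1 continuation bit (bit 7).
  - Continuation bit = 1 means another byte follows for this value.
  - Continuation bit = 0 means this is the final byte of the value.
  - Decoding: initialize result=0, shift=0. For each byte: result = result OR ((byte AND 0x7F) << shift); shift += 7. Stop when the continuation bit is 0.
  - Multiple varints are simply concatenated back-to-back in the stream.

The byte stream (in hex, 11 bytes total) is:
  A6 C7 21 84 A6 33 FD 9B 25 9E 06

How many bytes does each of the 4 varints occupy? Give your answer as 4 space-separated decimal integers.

Answer: 3 3 3 2

Derivation:
  byte[0]=0xA6 cont=1 payload=0x26=38: acc |= 38<<0 -> acc=38 shift=7
  byte[1]=0xC7 cont=1 payload=0x47=71: acc |= 71<<7 -> acc=9126 shift=14
  byte[2]=0x21 cont=0 payload=0x21=33: acc |= 33<<14 -> acc=549798 shift=21 [end]
Varint 1: bytes[0:3] = A6 C7 21 -> value 549798 (3 byte(s))
  byte[3]=0x84 cont=1 payload=0x04=4: acc |= 4<<0 -> acc=4 shift=7
  byte[4]=0xA6 cont=1 payload=0x26=38: acc |= 38<<7 -> acc=4868 shift=14
  byte[5]=0x33 cont=0 payload=0x33=51: acc |= 51<<14 -> acc=840452 shift=21 [end]
Varint 2: bytes[3:6] = 84 A6 33 -> value 840452 (3 byte(s))
  byte[6]=0xFD cont=1 payload=0x7D=125: acc |= 125<<0 -> acc=125 shift=7
  byte[7]=0x9B cont=1 payload=0x1B=27: acc |= 27<<7 -> acc=3581 shift=14
  byte[8]=0x25 cont=0 payload=0x25=37: acc |= 37<<14 -> acc=609789 shift=21 [end]
Varint 3: bytes[6:9] = FD 9B 25 -> value 609789 (3 byte(s))
  byte[9]=0x9E cont=1 payload=0x1E=30: acc |= 30<<0 -> acc=30 shift=7
  byte[10]=0x06 cont=0 payload=0x06=6: acc |= 6<<7 -> acc=798 shift=14 [end]
Varint 4: bytes[9:11] = 9E 06 -> value 798 (2 byte(s))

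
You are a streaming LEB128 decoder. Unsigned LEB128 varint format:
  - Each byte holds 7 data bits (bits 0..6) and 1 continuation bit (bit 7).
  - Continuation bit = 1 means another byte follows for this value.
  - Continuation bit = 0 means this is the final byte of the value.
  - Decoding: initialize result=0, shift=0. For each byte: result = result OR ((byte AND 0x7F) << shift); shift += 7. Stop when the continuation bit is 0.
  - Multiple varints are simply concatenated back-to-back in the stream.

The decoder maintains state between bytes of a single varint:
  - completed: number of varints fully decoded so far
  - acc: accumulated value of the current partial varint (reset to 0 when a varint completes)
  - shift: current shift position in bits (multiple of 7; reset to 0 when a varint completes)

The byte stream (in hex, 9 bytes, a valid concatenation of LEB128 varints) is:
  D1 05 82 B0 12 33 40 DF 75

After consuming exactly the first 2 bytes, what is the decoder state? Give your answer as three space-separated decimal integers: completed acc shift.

Answer: 1 0 0

Derivation:
byte[0]=0xD1 cont=1 payload=0x51: acc |= 81<<0 -> completed=0 acc=81 shift=7
byte[1]=0x05 cont=0 payload=0x05: varint #1 complete (value=721); reset -> completed=1 acc=0 shift=0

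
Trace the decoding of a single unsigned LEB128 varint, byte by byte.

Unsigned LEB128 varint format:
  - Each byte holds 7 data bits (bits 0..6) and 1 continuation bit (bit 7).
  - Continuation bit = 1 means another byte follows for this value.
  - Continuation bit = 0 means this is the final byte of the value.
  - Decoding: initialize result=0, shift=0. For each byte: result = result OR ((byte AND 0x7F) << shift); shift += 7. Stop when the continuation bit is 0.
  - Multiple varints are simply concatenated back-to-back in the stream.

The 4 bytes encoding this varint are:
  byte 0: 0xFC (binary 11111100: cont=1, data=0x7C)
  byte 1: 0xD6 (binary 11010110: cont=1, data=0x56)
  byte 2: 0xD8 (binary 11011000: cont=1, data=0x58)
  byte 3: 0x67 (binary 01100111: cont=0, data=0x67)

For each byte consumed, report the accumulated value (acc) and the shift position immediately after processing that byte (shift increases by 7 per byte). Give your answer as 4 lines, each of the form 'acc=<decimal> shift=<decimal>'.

byte 0=0xFC: payload=0x7C=124, contrib = 124<<0 = 124; acc -> 124, shift -> 7
byte 1=0xD6: payload=0x56=86, contrib = 86<<7 = 11008; acc -> 11132, shift -> 14
byte 2=0xD8: payload=0x58=88, contrib = 88<<14 = 1441792; acc -> 1452924, shift -> 21
byte 3=0x67: payload=0x67=103, contrib = 103<<21 = 216006656; acc -> 217459580, shift -> 28

Answer: acc=124 shift=7
acc=11132 shift=14
acc=1452924 shift=21
acc=217459580 shift=28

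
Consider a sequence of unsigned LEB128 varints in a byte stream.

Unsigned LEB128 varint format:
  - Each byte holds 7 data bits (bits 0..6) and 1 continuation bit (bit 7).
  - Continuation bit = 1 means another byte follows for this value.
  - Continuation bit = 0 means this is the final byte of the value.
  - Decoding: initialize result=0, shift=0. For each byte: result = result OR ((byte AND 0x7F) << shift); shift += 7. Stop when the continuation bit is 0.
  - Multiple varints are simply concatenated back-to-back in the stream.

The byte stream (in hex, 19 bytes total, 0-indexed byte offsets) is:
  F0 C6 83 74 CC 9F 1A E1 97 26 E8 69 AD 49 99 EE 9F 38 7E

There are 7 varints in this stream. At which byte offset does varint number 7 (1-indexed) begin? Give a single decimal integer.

Answer: 18

Derivation:
  byte[0]=0xF0 cont=1 payload=0x70=112: acc |= 112<<0 -> acc=112 shift=7
  byte[1]=0xC6 cont=1 payload=0x46=70: acc |= 70<<7 -> acc=9072 shift=14
  byte[2]=0x83 cont=1 payload=0x03=3: acc |= 3<<14 -> acc=58224 shift=21
  byte[3]=0x74 cont=0 payload=0x74=116: acc |= 116<<21 -> acc=243327856 shift=28 [end]
Varint 1: bytes[0:4] = F0 C6 83 74 -> value 243327856 (4 byte(s))
  byte[4]=0xCC cont=1 payload=0x4C=76: acc |= 76<<0 -> acc=76 shift=7
  byte[5]=0x9F cont=1 payload=0x1F=31: acc |= 31<<7 -> acc=4044 shift=14
  byte[6]=0x1A cont=0 payload=0x1A=26: acc |= 26<<14 -> acc=430028 shift=21 [end]
Varint 2: bytes[4:7] = CC 9F 1A -> value 430028 (3 byte(s))
  byte[7]=0xE1 cont=1 payload=0x61=97: acc |= 97<<0 -> acc=97 shift=7
  byte[8]=0x97 cont=1 payload=0x17=23: acc |= 23<<7 -> acc=3041 shift=14
  byte[9]=0x26 cont=0 payload=0x26=38: acc |= 38<<14 -> acc=625633 shift=21 [end]
Varint 3: bytes[7:10] = E1 97 26 -> value 625633 (3 byte(s))
  byte[10]=0xE8 cont=1 payload=0x68=104: acc |= 104<<0 -> acc=104 shift=7
  byte[11]=0x69 cont=0 payload=0x69=105: acc |= 105<<7 -> acc=13544 shift=14 [end]
Varint 4: bytes[10:12] = E8 69 -> value 13544 (2 byte(s))
  byte[12]=0xAD cont=1 payload=0x2D=45: acc |= 45<<0 -> acc=45 shift=7
  byte[13]=0x49 cont=0 payload=0x49=73: acc |= 73<<7 -> acc=9389 shift=14 [end]
Varint 5: bytes[12:14] = AD 49 -> value 9389 (2 byte(s))
  byte[14]=0x99 cont=1 payload=0x19=25: acc |= 25<<0 -> acc=25 shift=7
  byte[15]=0xEE cont=1 payload=0x6E=110: acc |= 110<<7 -> acc=14105 shift=14
  byte[16]=0x9F cont=1 payload=0x1F=31: acc |= 31<<14 -> acc=522009 shift=21
  byte[17]=0x38 cont=0 payload=0x38=56: acc |= 56<<21 -> acc=117962521 shift=28 [end]
Varint 6: bytes[14:18] = 99 EE 9F 38 -> value 117962521 (4 byte(s))
  byte[18]=0x7E cont=0 payload=0x7E=126: acc |= 126<<0 -> acc=126 shift=7 [end]
Varint 7: bytes[18:19] = 7E -> value 126 (1 byte(s))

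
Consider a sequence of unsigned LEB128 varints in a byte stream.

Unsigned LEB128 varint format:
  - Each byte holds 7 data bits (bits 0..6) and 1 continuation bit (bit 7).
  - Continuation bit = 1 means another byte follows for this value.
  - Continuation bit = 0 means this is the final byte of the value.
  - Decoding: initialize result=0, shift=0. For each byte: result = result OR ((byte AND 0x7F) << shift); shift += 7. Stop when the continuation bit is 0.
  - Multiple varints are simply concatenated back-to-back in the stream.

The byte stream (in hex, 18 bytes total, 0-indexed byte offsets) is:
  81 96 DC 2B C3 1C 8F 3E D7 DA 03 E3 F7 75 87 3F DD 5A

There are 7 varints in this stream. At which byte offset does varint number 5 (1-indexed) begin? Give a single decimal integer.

Answer: 11

Derivation:
  byte[0]=0x81 cont=1 payload=0x01=1: acc |= 1<<0 -> acc=1 shift=7
  byte[1]=0x96 cont=1 payload=0x16=22: acc |= 22<<7 -> acc=2817 shift=14
  byte[2]=0xDC cont=1 payload=0x5C=92: acc |= 92<<14 -> acc=1510145 shift=21
  byte[3]=0x2B cont=0 payload=0x2B=43: acc |= 43<<21 -> acc=91687681 shift=28 [end]
Varint 1: bytes[0:4] = 81 96 DC 2B -> value 91687681 (4 byte(s))
  byte[4]=0xC3 cont=1 payload=0x43=67: acc |= 67<<0 -> acc=67 shift=7
  byte[5]=0x1C cont=0 payload=0x1C=28: acc |= 28<<7 -> acc=3651 shift=14 [end]
Varint 2: bytes[4:6] = C3 1C -> value 3651 (2 byte(s))
  byte[6]=0x8F cont=1 payload=0x0F=15: acc |= 15<<0 -> acc=15 shift=7
  byte[7]=0x3E cont=0 payload=0x3E=62: acc |= 62<<7 -> acc=7951 shift=14 [end]
Varint 3: bytes[6:8] = 8F 3E -> value 7951 (2 byte(s))
  byte[8]=0xD7 cont=1 payload=0x57=87: acc |= 87<<0 -> acc=87 shift=7
  byte[9]=0xDA cont=1 payload=0x5A=90: acc |= 90<<7 -> acc=11607 shift=14
  byte[10]=0x03 cont=0 payload=0x03=3: acc |= 3<<14 -> acc=60759 shift=21 [end]
Varint 4: bytes[8:11] = D7 DA 03 -> value 60759 (3 byte(s))
  byte[11]=0xE3 cont=1 payload=0x63=99: acc |= 99<<0 -> acc=99 shift=7
  byte[12]=0xF7 cont=1 payload=0x77=119: acc |= 119<<7 -> acc=15331 shift=14
  byte[13]=0x75 cont=0 payload=0x75=117: acc |= 117<<14 -> acc=1932259 shift=21 [end]
Varint 5: bytes[11:14] = E3 F7 75 -> value 1932259 (3 byte(s))
  byte[14]=0x87 cont=1 payload=0x07=7: acc |= 7<<0 -> acc=7 shift=7
  byte[15]=0x3F cont=0 payload=0x3F=63: acc |= 63<<7 -> acc=8071 shift=14 [end]
Varint 6: bytes[14:16] = 87 3F -> value 8071 (2 byte(s))
  byte[16]=0xDD cont=1 payload=0x5D=93: acc |= 93<<0 -> acc=93 shift=7
  byte[17]=0x5A cont=0 payload=0x5A=90: acc |= 90<<7 -> acc=11613 shift=14 [end]
Varint 7: bytes[16:18] = DD 5A -> value 11613 (2 byte(s))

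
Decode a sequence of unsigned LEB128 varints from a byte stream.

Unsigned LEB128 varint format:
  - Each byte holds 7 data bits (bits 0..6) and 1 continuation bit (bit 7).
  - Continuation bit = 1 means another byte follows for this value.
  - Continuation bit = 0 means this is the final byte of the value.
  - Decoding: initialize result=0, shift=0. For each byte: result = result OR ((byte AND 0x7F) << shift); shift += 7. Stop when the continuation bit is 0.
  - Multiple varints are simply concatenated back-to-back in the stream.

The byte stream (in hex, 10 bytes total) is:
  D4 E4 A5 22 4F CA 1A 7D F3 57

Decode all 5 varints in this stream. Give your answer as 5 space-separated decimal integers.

Answer: 71922260 79 3402 125 11251

Derivation:
  byte[0]=0xD4 cont=1 payload=0x54=84: acc |= 84<<0 -> acc=84 shift=7
  byte[1]=0xE4 cont=1 payload=0x64=100: acc |= 100<<7 -> acc=12884 shift=14
  byte[2]=0xA5 cont=1 payload=0x25=37: acc |= 37<<14 -> acc=619092 shift=21
  byte[3]=0x22 cont=0 payload=0x22=34: acc |= 34<<21 -> acc=71922260 shift=28 [end]
Varint 1: bytes[0:4] = D4 E4 A5 22 -> value 71922260 (4 byte(s))
  byte[4]=0x4F cont=0 payload=0x4F=79: acc |= 79<<0 -> acc=79 shift=7 [end]
Varint 2: bytes[4:5] = 4F -> value 79 (1 byte(s))
  byte[5]=0xCA cont=1 payload=0x4A=74: acc |= 74<<0 -> acc=74 shift=7
  byte[6]=0x1A cont=0 payload=0x1A=26: acc |= 26<<7 -> acc=3402 shift=14 [end]
Varint 3: bytes[5:7] = CA 1A -> value 3402 (2 byte(s))
  byte[7]=0x7D cont=0 payload=0x7D=125: acc |= 125<<0 -> acc=125 shift=7 [end]
Varint 4: bytes[7:8] = 7D -> value 125 (1 byte(s))
  byte[8]=0xF3 cont=1 payload=0x73=115: acc |= 115<<0 -> acc=115 shift=7
  byte[9]=0x57 cont=0 payload=0x57=87: acc |= 87<<7 -> acc=11251 shift=14 [end]
Varint 5: bytes[8:10] = F3 57 -> value 11251 (2 byte(s))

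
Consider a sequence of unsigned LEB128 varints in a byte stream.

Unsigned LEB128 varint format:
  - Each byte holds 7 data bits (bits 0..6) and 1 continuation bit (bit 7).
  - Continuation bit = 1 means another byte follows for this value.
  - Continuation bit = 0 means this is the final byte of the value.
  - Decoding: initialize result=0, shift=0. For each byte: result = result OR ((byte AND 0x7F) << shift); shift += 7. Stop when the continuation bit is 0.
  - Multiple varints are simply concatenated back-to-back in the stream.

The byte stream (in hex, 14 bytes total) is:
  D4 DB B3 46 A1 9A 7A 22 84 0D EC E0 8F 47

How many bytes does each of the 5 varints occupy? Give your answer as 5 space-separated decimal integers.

Answer: 4 3 1 2 4

Derivation:
  byte[0]=0xD4 cont=1 payload=0x54=84: acc |= 84<<0 -> acc=84 shift=7
  byte[1]=0xDB cont=1 payload=0x5B=91: acc |= 91<<7 -> acc=11732 shift=14
  byte[2]=0xB3 cont=1 payload=0x33=51: acc |= 51<<14 -> acc=847316 shift=21
  byte[3]=0x46 cont=0 payload=0x46=70: acc |= 70<<21 -> acc=147647956 shift=28 [end]
Varint 1: bytes[0:4] = D4 DB B3 46 -> value 147647956 (4 byte(s))
  byte[4]=0xA1 cont=1 payload=0x21=33: acc |= 33<<0 -> acc=33 shift=7
  byte[5]=0x9A cont=1 payload=0x1A=26: acc |= 26<<7 -> acc=3361 shift=14
  byte[6]=0x7A cont=0 payload=0x7A=122: acc |= 122<<14 -> acc=2002209 shift=21 [end]
Varint 2: bytes[4:7] = A1 9A 7A -> value 2002209 (3 byte(s))
  byte[7]=0x22 cont=0 payload=0x22=34: acc |= 34<<0 -> acc=34 shift=7 [end]
Varint 3: bytes[7:8] = 22 -> value 34 (1 byte(s))
  byte[8]=0x84 cont=1 payload=0x04=4: acc |= 4<<0 -> acc=4 shift=7
  byte[9]=0x0D cont=0 payload=0x0D=13: acc |= 13<<7 -> acc=1668 shift=14 [end]
Varint 4: bytes[8:10] = 84 0D -> value 1668 (2 byte(s))
  byte[10]=0xEC cont=1 payload=0x6C=108: acc |= 108<<0 -> acc=108 shift=7
  byte[11]=0xE0 cont=1 payload=0x60=96: acc |= 96<<7 -> acc=12396 shift=14
  byte[12]=0x8F cont=1 payload=0x0F=15: acc |= 15<<14 -> acc=258156 shift=21
  byte[13]=0x47 cont=0 payload=0x47=71: acc |= 71<<21 -> acc=149155948 shift=28 [end]
Varint 5: bytes[10:14] = EC E0 8F 47 -> value 149155948 (4 byte(s))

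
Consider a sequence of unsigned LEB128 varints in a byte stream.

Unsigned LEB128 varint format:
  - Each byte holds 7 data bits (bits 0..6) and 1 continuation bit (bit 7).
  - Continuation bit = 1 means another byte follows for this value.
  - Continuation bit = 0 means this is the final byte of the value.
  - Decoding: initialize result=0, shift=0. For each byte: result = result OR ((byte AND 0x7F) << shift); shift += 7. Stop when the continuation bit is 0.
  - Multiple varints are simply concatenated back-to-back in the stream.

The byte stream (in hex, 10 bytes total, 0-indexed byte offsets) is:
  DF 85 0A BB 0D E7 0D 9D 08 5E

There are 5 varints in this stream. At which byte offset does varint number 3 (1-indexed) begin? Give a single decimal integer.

  byte[0]=0xDF cont=1 payload=0x5F=95: acc |= 95<<0 -> acc=95 shift=7
  byte[1]=0x85 cont=1 payload=0x05=5: acc |= 5<<7 -> acc=735 shift=14
  byte[2]=0x0A cont=0 payload=0x0A=10: acc |= 10<<14 -> acc=164575 shift=21 [end]
Varint 1: bytes[0:3] = DF 85 0A -> value 164575 (3 byte(s))
  byte[3]=0xBB cont=1 payload=0x3B=59: acc |= 59<<0 -> acc=59 shift=7
  byte[4]=0x0D cont=0 payload=0x0D=13: acc |= 13<<7 -> acc=1723 shift=14 [end]
Varint 2: bytes[3:5] = BB 0D -> value 1723 (2 byte(s))
  byte[5]=0xE7 cont=1 payload=0x67=103: acc |= 103<<0 -> acc=103 shift=7
  byte[6]=0x0D cont=0 payload=0x0D=13: acc |= 13<<7 -> acc=1767 shift=14 [end]
Varint 3: bytes[5:7] = E7 0D -> value 1767 (2 byte(s))
  byte[7]=0x9D cont=1 payload=0x1D=29: acc |= 29<<0 -> acc=29 shift=7
  byte[8]=0x08 cont=0 payload=0x08=8: acc |= 8<<7 -> acc=1053 shift=14 [end]
Varint 4: bytes[7:9] = 9D 08 -> value 1053 (2 byte(s))
  byte[9]=0x5E cont=0 payload=0x5E=94: acc |= 94<<0 -> acc=94 shift=7 [end]
Varint 5: bytes[9:10] = 5E -> value 94 (1 byte(s))

Answer: 5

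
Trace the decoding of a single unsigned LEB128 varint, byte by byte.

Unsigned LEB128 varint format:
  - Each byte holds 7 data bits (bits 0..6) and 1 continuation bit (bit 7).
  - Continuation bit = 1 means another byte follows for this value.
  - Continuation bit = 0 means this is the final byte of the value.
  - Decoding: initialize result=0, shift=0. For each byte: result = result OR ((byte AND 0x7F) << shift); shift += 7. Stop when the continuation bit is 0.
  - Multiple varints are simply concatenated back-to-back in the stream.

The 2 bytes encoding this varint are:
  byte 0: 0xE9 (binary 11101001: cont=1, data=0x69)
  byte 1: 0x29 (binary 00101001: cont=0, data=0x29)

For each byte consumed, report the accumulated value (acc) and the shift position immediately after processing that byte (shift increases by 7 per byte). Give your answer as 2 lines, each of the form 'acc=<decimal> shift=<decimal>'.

Answer: acc=105 shift=7
acc=5353 shift=14

Derivation:
byte 0=0xE9: payload=0x69=105, contrib = 105<<0 = 105; acc -> 105, shift -> 7
byte 1=0x29: payload=0x29=41, contrib = 41<<7 = 5248; acc -> 5353, shift -> 14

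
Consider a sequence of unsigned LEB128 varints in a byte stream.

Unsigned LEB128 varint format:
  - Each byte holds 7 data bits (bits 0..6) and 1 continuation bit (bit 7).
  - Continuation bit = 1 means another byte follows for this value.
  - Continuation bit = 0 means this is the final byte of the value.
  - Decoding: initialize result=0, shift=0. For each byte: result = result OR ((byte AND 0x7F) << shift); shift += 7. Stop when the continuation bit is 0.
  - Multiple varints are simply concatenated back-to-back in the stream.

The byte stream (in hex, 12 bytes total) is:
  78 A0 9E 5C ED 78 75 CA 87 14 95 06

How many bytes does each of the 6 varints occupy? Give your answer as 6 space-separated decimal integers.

Answer: 1 3 2 1 3 2

Derivation:
  byte[0]=0x78 cont=0 payload=0x78=120: acc |= 120<<0 -> acc=120 shift=7 [end]
Varint 1: bytes[0:1] = 78 -> value 120 (1 byte(s))
  byte[1]=0xA0 cont=1 payload=0x20=32: acc |= 32<<0 -> acc=32 shift=7
  byte[2]=0x9E cont=1 payload=0x1E=30: acc |= 30<<7 -> acc=3872 shift=14
  byte[3]=0x5C cont=0 payload=0x5C=92: acc |= 92<<14 -> acc=1511200 shift=21 [end]
Varint 2: bytes[1:4] = A0 9E 5C -> value 1511200 (3 byte(s))
  byte[4]=0xED cont=1 payload=0x6D=109: acc |= 109<<0 -> acc=109 shift=7
  byte[5]=0x78 cont=0 payload=0x78=120: acc |= 120<<7 -> acc=15469 shift=14 [end]
Varint 3: bytes[4:6] = ED 78 -> value 15469 (2 byte(s))
  byte[6]=0x75 cont=0 payload=0x75=117: acc |= 117<<0 -> acc=117 shift=7 [end]
Varint 4: bytes[6:7] = 75 -> value 117 (1 byte(s))
  byte[7]=0xCA cont=1 payload=0x4A=74: acc |= 74<<0 -> acc=74 shift=7
  byte[8]=0x87 cont=1 payload=0x07=7: acc |= 7<<7 -> acc=970 shift=14
  byte[9]=0x14 cont=0 payload=0x14=20: acc |= 20<<14 -> acc=328650 shift=21 [end]
Varint 5: bytes[7:10] = CA 87 14 -> value 328650 (3 byte(s))
  byte[10]=0x95 cont=1 payload=0x15=21: acc |= 21<<0 -> acc=21 shift=7
  byte[11]=0x06 cont=0 payload=0x06=6: acc |= 6<<7 -> acc=789 shift=14 [end]
Varint 6: bytes[10:12] = 95 06 -> value 789 (2 byte(s))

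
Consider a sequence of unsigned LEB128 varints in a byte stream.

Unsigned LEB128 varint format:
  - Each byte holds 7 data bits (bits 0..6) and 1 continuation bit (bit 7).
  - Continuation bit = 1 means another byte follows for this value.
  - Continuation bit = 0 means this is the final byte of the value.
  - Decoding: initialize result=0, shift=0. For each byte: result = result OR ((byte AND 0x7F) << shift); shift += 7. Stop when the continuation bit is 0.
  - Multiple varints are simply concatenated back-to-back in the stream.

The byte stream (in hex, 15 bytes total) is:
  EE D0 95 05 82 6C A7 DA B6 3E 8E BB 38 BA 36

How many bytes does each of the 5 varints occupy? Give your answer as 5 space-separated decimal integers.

Answer: 4 2 4 3 2

Derivation:
  byte[0]=0xEE cont=1 payload=0x6E=110: acc |= 110<<0 -> acc=110 shift=7
  byte[1]=0xD0 cont=1 payload=0x50=80: acc |= 80<<7 -> acc=10350 shift=14
  byte[2]=0x95 cont=1 payload=0x15=21: acc |= 21<<14 -> acc=354414 shift=21
  byte[3]=0x05 cont=0 payload=0x05=5: acc |= 5<<21 -> acc=10840174 shift=28 [end]
Varint 1: bytes[0:4] = EE D0 95 05 -> value 10840174 (4 byte(s))
  byte[4]=0x82 cont=1 payload=0x02=2: acc |= 2<<0 -> acc=2 shift=7
  byte[5]=0x6C cont=0 payload=0x6C=108: acc |= 108<<7 -> acc=13826 shift=14 [end]
Varint 2: bytes[4:6] = 82 6C -> value 13826 (2 byte(s))
  byte[6]=0xA7 cont=1 payload=0x27=39: acc |= 39<<0 -> acc=39 shift=7
  byte[7]=0xDA cont=1 payload=0x5A=90: acc |= 90<<7 -> acc=11559 shift=14
  byte[8]=0xB6 cont=1 payload=0x36=54: acc |= 54<<14 -> acc=896295 shift=21
  byte[9]=0x3E cont=0 payload=0x3E=62: acc |= 62<<21 -> acc=130919719 shift=28 [end]
Varint 3: bytes[6:10] = A7 DA B6 3E -> value 130919719 (4 byte(s))
  byte[10]=0x8E cont=1 payload=0x0E=14: acc |= 14<<0 -> acc=14 shift=7
  byte[11]=0xBB cont=1 payload=0x3B=59: acc |= 59<<7 -> acc=7566 shift=14
  byte[12]=0x38 cont=0 payload=0x38=56: acc |= 56<<14 -> acc=925070 shift=21 [end]
Varint 4: bytes[10:13] = 8E BB 38 -> value 925070 (3 byte(s))
  byte[13]=0xBA cont=1 payload=0x3A=58: acc |= 58<<0 -> acc=58 shift=7
  byte[14]=0x36 cont=0 payload=0x36=54: acc |= 54<<7 -> acc=6970 shift=14 [end]
Varint 5: bytes[13:15] = BA 36 -> value 6970 (2 byte(s))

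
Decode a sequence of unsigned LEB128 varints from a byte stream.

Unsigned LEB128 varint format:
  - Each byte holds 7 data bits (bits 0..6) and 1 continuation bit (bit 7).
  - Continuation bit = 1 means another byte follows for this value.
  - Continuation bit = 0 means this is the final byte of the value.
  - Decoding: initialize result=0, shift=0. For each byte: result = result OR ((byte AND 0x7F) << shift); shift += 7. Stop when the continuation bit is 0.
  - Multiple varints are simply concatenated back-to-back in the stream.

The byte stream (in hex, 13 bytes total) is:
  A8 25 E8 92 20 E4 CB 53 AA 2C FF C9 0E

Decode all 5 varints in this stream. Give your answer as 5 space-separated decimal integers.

Answer: 4776 526696 1369572 5674 238847

Derivation:
  byte[0]=0xA8 cont=1 payload=0x28=40: acc |= 40<<0 -> acc=40 shift=7
  byte[1]=0x25 cont=0 payload=0x25=37: acc |= 37<<7 -> acc=4776 shift=14 [end]
Varint 1: bytes[0:2] = A8 25 -> value 4776 (2 byte(s))
  byte[2]=0xE8 cont=1 payload=0x68=104: acc |= 104<<0 -> acc=104 shift=7
  byte[3]=0x92 cont=1 payload=0x12=18: acc |= 18<<7 -> acc=2408 shift=14
  byte[4]=0x20 cont=0 payload=0x20=32: acc |= 32<<14 -> acc=526696 shift=21 [end]
Varint 2: bytes[2:5] = E8 92 20 -> value 526696 (3 byte(s))
  byte[5]=0xE4 cont=1 payload=0x64=100: acc |= 100<<0 -> acc=100 shift=7
  byte[6]=0xCB cont=1 payload=0x4B=75: acc |= 75<<7 -> acc=9700 shift=14
  byte[7]=0x53 cont=0 payload=0x53=83: acc |= 83<<14 -> acc=1369572 shift=21 [end]
Varint 3: bytes[5:8] = E4 CB 53 -> value 1369572 (3 byte(s))
  byte[8]=0xAA cont=1 payload=0x2A=42: acc |= 42<<0 -> acc=42 shift=7
  byte[9]=0x2C cont=0 payload=0x2C=44: acc |= 44<<7 -> acc=5674 shift=14 [end]
Varint 4: bytes[8:10] = AA 2C -> value 5674 (2 byte(s))
  byte[10]=0xFF cont=1 payload=0x7F=127: acc |= 127<<0 -> acc=127 shift=7
  byte[11]=0xC9 cont=1 payload=0x49=73: acc |= 73<<7 -> acc=9471 shift=14
  byte[12]=0x0E cont=0 payload=0x0E=14: acc |= 14<<14 -> acc=238847 shift=21 [end]
Varint 5: bytes[10:13] = FF C9 0E -> value 238847 (3 byte(s))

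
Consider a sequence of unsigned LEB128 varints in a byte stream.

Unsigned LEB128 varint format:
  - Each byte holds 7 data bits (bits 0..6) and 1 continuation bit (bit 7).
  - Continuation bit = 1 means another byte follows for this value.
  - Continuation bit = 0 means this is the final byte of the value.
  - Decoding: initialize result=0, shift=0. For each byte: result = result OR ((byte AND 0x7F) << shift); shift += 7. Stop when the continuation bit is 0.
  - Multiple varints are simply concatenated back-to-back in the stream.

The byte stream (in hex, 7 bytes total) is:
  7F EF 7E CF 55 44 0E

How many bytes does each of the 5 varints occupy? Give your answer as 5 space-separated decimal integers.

Answer: 1 2 2 1 1

Derivation:
  byte[0]=0x7F cont=0 payload=0x7F=127: acc |= 127<<0 -> acc=127 shift=7 [end]
Varint 1: bytes[0:1] = 7F -> value 127 (1 byte(s))
  byte[1]=0xEF cont=1 payload=0x6F=111: acc |= 111<<0 -> acc=111 shift=7
  byte[2]=0x7E cont=0 payload=0x7E=126: acc |= 126<<7 -> acc=16239 shift=14 [end]
Varint 2: bytes[1:3] = EF 7E -> value 16239 (2 byte(s))
  byte[3]=0xCF cont=1 payload=0x4F=79: acc |= 79<<0 -> acc=79 shift=7
  byte[4]=0x55 cont=0 payload=0x55=85: acc |= 85<<7 -> acc=10959 shift=14 [end]
Varint 3: bytes[3:5] = CF 55 -> value 10959 (2 byte(s))
  byte[5]=0x44 cont=0 payload=0x44=68: acc |= 68<<0 -> acc=68 shift=7 [end]
Varint 4: bytes[5:6] = 44 -> value 68 (1 byte(s))
  byte[6]=0x0E cont=0 payload=0x0E=14: acc |= 14<<0 -> acc=14 shift=7 [end]
Varint 5: bytes[6:7] = 0E -> value 14 (1 byte(s))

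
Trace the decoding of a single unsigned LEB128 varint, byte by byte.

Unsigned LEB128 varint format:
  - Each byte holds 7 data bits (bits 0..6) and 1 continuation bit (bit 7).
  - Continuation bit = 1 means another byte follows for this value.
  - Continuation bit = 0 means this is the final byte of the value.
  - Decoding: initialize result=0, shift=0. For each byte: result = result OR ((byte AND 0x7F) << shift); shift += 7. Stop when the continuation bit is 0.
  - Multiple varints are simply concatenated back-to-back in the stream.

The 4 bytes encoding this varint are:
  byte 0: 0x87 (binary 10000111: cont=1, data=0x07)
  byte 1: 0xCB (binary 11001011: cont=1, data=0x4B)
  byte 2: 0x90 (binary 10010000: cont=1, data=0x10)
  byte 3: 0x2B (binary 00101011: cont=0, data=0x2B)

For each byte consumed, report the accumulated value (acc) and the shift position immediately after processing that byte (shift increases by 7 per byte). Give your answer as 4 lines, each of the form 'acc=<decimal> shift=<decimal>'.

byte 0=0x87: payload=0x07=7, contrib = 7<<0 = 7; acc -> 7, shift -> 7
byte 1=0xCB: payload=0x4B=75, contrib = 75<<7 = 9600; acc -> 9607, shift -> 14
byte 2=0x90: payload=0x10=16, contrib = 16<<14 = 262144; acc -> 271751, shift -> 21
byte 3=0x2B: payload=0x2B=43, contrib = 43<<21 = 90177536; acc -> 90449287, shift -> 28

Answer: acc=7 shift=7
acc=9607 shift=14
acc=271751 shift=21
acc=90449287 shift=28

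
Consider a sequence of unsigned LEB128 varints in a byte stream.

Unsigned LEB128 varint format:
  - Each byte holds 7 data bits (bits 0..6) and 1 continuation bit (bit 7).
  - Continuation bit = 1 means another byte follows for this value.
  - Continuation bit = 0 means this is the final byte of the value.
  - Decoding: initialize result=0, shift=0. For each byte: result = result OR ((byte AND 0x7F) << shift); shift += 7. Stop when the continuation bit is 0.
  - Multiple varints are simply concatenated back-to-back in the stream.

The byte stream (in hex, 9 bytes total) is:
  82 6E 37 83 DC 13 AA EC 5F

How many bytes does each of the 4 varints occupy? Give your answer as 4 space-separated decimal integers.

  byte[0]=0x82 cont=1 payload=0x02=2: acc |= 2<<0 -> acc=2 shift=7
  byte[1]=0x6E cont=0 payload=0x6E=110: acc |= 110<<7 -> acc=14082 shift=14 [end]
Varint 1: bytes[0:2] = 82 6E -> value 14082 (2 byte(s))
  byte[2]=0x37 cont=0 payload=0x37=55: acc |= 55<<0 -> acc=55 shift=7 [end]
Varint 2: bytes[2:3] = 37 -> value 55 (1 byte(s))
  byte[3]=0x83 cont=1 payload=0x03=3: acc |= 3<<0 -> acc=3 shift=7
  byte[4]=0xDC cont=1 payload=0x5C=92: acc |= 92<<7 -> acc=11779 shift=14
  byte[5]=0x13 cont=0 payload=0x13=19: acc |= 19<<14 -> acc=323075 shift=21 [end]
Varint 3: bytes[3:6] = 83 DC 13 -> value 323075 (3 byte(s))
  byte[6]=0xAA cont=1 payload=0x2A=42: acc |= 42<<0 -> acc=42 shift=7
  byte[7]=0xEC cont=1 payload=0x6C=108: acc |= 108<<7 -> acc=13866 shift=14
  byte[8]=0x5F cont=0 payload=0x5F=95: acc |= 95<<14 -> acc=1570346 shift=21 [end]
Varint 4: bytes[6:9] = AA EC 5F -> value 1570346 (3 byte(s))

Answer: 2 1 3 3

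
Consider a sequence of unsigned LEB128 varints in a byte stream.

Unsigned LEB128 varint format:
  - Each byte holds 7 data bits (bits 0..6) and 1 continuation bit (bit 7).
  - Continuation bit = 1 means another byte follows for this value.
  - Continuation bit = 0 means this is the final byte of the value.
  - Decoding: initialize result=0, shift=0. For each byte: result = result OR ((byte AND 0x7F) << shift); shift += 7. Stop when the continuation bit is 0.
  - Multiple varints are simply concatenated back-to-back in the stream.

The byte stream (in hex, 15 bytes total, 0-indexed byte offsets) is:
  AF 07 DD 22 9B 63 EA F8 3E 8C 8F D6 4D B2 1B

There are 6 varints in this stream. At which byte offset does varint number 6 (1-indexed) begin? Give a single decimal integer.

Answer: 13

Derivation:
  byte[0]=0xAF cont=1 payload=0x2F=47: acc |= 47<<0 -> acc=47 shift=7
  byte[1]=0x07 cont=0 payload=0x07=7: acc |= 7<<7 -> acc=943 shift=14 [end]
Varint 1: bytes[0:2] = AF 07 -> value 943 (2 byte(s))
  byte[2]=0xDD cont=1 payload=0x5D=93: acc |= 93<<0 -> acc=93 shift=7
  byte[3]=0x22 cont=0 payload=0x22=34: acc |= 34<<7 -> acc=4445 shift=14 [end]
Varint 2: bytes[2:4] = DD 22 -> value 4445 (2 byte(s))
  byte[4]=0x9B cont=1 payload=0x1B=27: acc |= 27<<0 -> acc=27 shift=7
  byte[5]=0x63 cont=0 payload=0x63=99: acc |= 99<<7 -> acc=12699 shift=14 [end]
Varint 3: bytes[4:6] = 9B 63 -> value 12699 (2 byte(s))
  byte[6]=0xEA cont=1 payload=0x6A=106: acc |= 106<<0 -> acc=106 shift=7
  byte[7]=0xF8 cont=1 payload=0x78=120: acc |= 120<<7 -> acc=15466 shift=14
  byte[8]=0x3E cont=0 payload=0x3E=62: acc |= 62<<14 -> acc=1031274 shift=21 [end]
Varint 4: bytes[6:9] = EA F8 3E -> value 1031274 (3 byte(s))
  byte[9]=0x8C cont=1 payload=0x0C=12: acc |= 12<<0 -> acc=12 shift=7
  byte[10]=0x8F cont=1 payload=0x0F=15: acc |= 15<<7 -> acc=1932 shift=14
  byte[11]=0xD6 cont=1 payload=0x56=86: acc |= 86<<14 -> acc=1410956 shift=21
  byte[12]=0x4D cont=0 payload=0x4D=77: acc |= 77<<21 -> acc=162891660 shift=28 [end]
Varint 5: bytes[9:13] = 8C 8F D6 4D -> value 162891660 (4 byte(s))
  byte[13]=0xB2 cont=1 payload=0x32=50: acc |= 50<<0 -> acc=50 shift=7
  byte[14]=0x1B cont=0 payload=0x1B=27: acc |= 27<<7 -> acc=3506 shift=14 [end]
Varint 6: bytes[13:15] = B2 1B -> value 3506 (2 byte(s))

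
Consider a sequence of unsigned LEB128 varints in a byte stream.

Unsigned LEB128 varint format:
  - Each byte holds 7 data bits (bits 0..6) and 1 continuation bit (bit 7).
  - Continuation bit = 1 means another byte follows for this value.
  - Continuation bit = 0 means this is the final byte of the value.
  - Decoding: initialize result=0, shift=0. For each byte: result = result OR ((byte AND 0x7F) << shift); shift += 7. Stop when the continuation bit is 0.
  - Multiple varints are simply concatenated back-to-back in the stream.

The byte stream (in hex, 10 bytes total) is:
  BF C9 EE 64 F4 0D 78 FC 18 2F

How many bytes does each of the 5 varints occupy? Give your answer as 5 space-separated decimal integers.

  byte[0]=0xBF cont=1 payload=0x3F=63: acc |= 63<<0 -> acc=63 shift=7
  byte[1]=0xC9 cont=1 payload=0x49=73: acc |= 73<<7 -> acc=9407 shift=14
  byte[2]=0xEE cont=1 payload=0x6E=110: acc |= 110<<14 -> acc=1811647 shift=21
  byte[3]=0x64 cont=0 payload=0x64=100: acc |= 100<<21 -> acc=211526847 shift=28 [end]
Varint 1: bytes[0:4] = BF C9 EE 64 -> value 211526847 (4 byte(s))
  byte[4]=0xF4 cont=1 payload=0x74=116: acc |= 116<<0 -> acc=116 shift=7
  byte[5]=0x0D cont=0 payload=0x0D=13: acc |= 13<<7 -> acc=1780 shift=14 [end]
Varint 2: bytes[4:6] = F4 0D -> value 1780 (2 byte(s))
  byte[6]=0x78 cont=0 payload=0x78=120: acc |= 120<<0 -> acc=120 shift=7 [end]
Varint 3: bytes[6:7] = 78 -> value 120 (1 byte(s))
  byte[7]=0xFC cont=1 payload=0x7C=124: acc |= 124<<0 -> acc=124 shift=7
  byte[8]=0x18 cont=0 payload=0x18=24: acc |= 24<<7 -> acc=3196 shift=14 [end]
Varint 4: bytes[7:9] = FC 18 -> value 3196 (2 byte(s))
  byte[9]=0x2F cont=0 payload=0x2F=47: acc |= 47<<0 -> acc=47 shift=7 [end]
Varint 5: bytes[9:10] = 2F -> value 47 (1 byte(s))

Answer: 4 2 1 2 1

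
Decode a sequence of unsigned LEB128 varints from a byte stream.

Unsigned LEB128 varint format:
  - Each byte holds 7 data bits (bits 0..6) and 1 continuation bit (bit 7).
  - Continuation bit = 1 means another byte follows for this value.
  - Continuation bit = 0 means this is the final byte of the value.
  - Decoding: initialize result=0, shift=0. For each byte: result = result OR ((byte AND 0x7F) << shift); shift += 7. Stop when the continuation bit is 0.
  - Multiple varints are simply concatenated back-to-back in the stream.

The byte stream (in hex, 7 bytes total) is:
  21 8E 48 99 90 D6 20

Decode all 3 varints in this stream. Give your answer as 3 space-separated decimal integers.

Answer: 33 9230 68519961

Derivation:
  byte[0]=0x21 cont=0 payload=0x21=33: acc |= 33<<0 -> acc=33 shift=7 [end]
Varint 1: bytes[0:1] = 21 -> value 33 (1 byte(s))
  byte[1]=0x8E cont=1 payload=0x0E=14: acc |= 14<<0 -> acc=14 shift=7
  byte[2]=0x48 cont=0 payload=0x48=72: acc |= 72<<7 -> acc=9230 shift=14 [end]
Varint 2: bytes[1:3] = 8E 48 -> value 9230 (2 byte(s))
  byte[3]=0x99 cont=1 payload=0x19=25: acc |= 25<<0 -> acc=25 shift=7
  byte[4]=0x90 cont=1 payload=0x10=16: acc |= 16<<7 -> acc=2073 shift=14
  byte[5]=0xD6 cont=1 payload=0x56=86: acc |= 86<<14 -> acc=1411097 shift=21
  byte[6]=0x20 cont=0 payload=0x20=32: acc |= 32<<21 -> acc=68519961 shift=28 [end]
Varint 3: bytes[3:7] = 99 90 D6 20 -> value 68519961 (4 byte(s))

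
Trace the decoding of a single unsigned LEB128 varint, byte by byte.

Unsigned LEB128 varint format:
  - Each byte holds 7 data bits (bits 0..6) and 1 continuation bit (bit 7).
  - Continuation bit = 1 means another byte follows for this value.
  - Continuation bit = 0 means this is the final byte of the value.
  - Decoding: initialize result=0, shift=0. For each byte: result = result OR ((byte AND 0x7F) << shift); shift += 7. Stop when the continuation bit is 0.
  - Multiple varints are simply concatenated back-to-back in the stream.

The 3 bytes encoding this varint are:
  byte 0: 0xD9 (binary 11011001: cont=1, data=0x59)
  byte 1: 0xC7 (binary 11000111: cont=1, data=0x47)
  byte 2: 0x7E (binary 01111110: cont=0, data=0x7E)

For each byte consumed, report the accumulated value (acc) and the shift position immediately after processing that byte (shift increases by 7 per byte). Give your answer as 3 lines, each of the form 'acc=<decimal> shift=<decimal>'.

Answer: acc=89 shift=7
acc=9177 shift=14
acc=2073561 shift=21

Derivation:
byte 0=0xD9: payload=0x59=89, contrib = 89<<0 = 89; acc -> 89, shift -> 7
byte 1=0xC7: payload=0x47=71, contrib = 71<<7 = 9088; acc -> 9177, shift -> 14
byte 2=0x7E: payload=0x7E=126, contrib = 126<<14 = 2064384; acc -> 2073561, shift -> 21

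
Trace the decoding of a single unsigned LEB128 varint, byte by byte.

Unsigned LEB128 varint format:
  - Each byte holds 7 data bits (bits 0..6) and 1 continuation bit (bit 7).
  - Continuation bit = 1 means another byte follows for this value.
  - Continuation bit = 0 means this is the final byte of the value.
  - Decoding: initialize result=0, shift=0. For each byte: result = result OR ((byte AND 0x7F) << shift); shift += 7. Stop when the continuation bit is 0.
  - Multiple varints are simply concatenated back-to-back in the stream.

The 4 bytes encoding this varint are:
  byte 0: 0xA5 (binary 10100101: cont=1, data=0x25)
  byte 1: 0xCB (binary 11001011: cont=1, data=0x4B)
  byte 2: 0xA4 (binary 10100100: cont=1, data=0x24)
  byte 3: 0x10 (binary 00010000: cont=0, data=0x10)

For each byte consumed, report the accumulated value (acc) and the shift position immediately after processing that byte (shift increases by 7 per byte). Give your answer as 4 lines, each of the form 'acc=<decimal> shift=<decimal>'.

byte 0=0xA5: payload=0x25=37, contrib = 37<<0 = 37; acc -> 37, shift -> 7
byte 1=0xCB: payload=0x4B=75, contrib = 75<<7 = 9600; acc -> 9637, shift -> 14
byte 2=0xA4: payload=0x24=36, contrib = 36<<14 = 589824; acc -> 599461, shift -> 21
byte 3=0x10: payload=0x10=16, contrib = 16<<21 = 33554432; acc -> 34153893, shift -> 28

Answer: acc=37 shift=7
acc=9637 shift=14
acc=599461 shift=21
acc=34153893 shift=28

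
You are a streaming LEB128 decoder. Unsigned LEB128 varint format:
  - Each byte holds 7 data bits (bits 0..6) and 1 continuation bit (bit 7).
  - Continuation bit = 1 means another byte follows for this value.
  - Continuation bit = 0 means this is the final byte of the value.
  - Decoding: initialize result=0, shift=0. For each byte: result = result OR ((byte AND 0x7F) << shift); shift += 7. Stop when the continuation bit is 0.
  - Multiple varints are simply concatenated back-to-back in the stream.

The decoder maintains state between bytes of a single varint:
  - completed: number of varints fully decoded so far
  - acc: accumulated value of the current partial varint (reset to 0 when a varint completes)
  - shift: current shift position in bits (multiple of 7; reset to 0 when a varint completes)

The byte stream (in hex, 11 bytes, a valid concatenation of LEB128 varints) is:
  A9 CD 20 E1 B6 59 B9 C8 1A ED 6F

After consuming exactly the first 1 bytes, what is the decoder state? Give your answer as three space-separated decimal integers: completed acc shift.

byte[0]=0xA9 cont=1 payload=0x29: acc |= 41<<0 -> completed=0 acc=41 shift=7

Answer: 0 41 7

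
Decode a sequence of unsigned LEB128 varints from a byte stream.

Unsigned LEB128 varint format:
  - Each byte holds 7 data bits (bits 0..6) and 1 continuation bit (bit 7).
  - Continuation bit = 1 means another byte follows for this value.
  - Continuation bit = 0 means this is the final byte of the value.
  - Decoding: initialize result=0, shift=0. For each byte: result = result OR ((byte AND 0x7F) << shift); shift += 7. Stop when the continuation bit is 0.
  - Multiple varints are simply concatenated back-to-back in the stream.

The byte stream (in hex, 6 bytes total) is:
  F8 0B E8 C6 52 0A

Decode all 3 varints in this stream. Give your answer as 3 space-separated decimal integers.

Answer: 1528 1352552 10

Derivation:
  byte[0]=0xF8 cont=1 payload=0x78=120: acc |= 120<<0 -> acc=120 shift=7
  byte[1]=0x0B cont=0 payload=0x0B=11: acc |= 11<<7 -> acc=1528 shift=14 [end]
Varint 1: bytes[0:2] = F8 0B -> value 1528 (2 byte(s))
  byte[2]=0xE8 cont=1 payload=0x68=104: acc |= 104<<0 -> acc=104 shift=7
  byte[3]=0xC6 cont=1 payload=0x46=70: acc |= 70<<7 -> acc=9064 shift=14
  byte[4]=0x52 cont=0 payload=0x52=82: acc |= 82<<14 -> acc=1352552 shift=21 [end]
Varint 2: bytes[2:5] = E8 C6 52 -> value 1352552 (3 byte(s))
  byte[5]=0x0A cont=0 payload=0x0A=10: acc |= 10<<0 -> acc=10 shift=7 [end]
Varint 3: bytes[5:6] = 0A -> value 10 (1 byte(s))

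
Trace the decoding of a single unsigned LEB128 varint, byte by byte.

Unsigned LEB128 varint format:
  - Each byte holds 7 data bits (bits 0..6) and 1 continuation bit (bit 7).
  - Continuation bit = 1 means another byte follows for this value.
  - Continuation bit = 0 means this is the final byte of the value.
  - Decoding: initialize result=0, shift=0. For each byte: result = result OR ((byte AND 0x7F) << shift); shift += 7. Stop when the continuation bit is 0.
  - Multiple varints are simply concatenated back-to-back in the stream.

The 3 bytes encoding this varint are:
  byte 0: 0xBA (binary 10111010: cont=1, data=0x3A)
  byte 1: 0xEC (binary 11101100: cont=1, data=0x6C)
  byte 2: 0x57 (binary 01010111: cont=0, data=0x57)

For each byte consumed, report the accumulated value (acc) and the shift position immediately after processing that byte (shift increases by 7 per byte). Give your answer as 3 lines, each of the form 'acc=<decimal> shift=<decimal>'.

byte 0=0xBA: payload=0x3A=58, contrib = 58<<0 = 58; acc -> 58, shift -> 7
byte 1=0xEC: payload=0x6C=108, contrib = 108<<7 = 13824; acc -> 13882, shift -> 14
byte 2=0x57: payload=0x57=87, contrib = 87<<14 = 1425408; acc -> 1439290, shift -> 21

Answer: acc=58 shift=7
acc=13882 shift=14
acc=1439290 shift=21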